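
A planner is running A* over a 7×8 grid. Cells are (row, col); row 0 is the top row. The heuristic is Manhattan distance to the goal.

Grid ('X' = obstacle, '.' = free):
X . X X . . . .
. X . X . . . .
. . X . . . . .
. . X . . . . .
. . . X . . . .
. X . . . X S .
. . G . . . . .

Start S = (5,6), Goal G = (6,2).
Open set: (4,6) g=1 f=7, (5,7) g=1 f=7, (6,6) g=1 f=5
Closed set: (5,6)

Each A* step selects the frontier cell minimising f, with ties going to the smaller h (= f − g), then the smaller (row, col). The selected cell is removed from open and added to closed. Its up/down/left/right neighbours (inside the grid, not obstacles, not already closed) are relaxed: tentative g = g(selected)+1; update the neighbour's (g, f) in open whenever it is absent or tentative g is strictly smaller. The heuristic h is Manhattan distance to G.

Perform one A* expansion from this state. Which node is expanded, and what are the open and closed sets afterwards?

expanded=(6,6); open=[(4,6) g=1 f=7, (5,7) g=1 f=7, (6,5) g=2 f=5, (6,7) g=2 f=7]; closed=[(5,6), (6,6)]

step 1: expand (6,6) (f=5, h=4) → closed; open now [(4,6) g=1 f=7, (5,7) g=1 f=7, (6,5) g=2 f=5, (6,7) g=2 f=7]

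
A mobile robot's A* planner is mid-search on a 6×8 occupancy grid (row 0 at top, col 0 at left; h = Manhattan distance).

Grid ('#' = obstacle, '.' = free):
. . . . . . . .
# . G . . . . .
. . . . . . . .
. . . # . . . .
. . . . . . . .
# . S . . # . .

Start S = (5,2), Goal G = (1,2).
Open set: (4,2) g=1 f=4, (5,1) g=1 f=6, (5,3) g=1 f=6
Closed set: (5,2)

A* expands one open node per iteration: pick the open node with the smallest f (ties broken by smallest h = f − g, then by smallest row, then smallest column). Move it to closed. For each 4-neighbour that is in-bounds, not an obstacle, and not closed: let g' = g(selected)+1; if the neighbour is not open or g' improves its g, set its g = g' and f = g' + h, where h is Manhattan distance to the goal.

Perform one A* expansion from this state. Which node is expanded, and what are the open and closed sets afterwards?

expanded=(4,2); open=[(3,2) g=2 f=4, (4,1) g=2 f=6, (4,3) g=2 f=6, (5,1) g=1 f=6, (5,3) g=1 f=6]; closed=[(4,2), (5,2)]

step 1: expand (4,2) (f=4, h=3) → closed; open now [(3,2) g=2 f=4, (4,1) g=2 f=6, (4,3) g=2 f=6, (5,1) g=1 f=6, (5,3) g=1 f=6]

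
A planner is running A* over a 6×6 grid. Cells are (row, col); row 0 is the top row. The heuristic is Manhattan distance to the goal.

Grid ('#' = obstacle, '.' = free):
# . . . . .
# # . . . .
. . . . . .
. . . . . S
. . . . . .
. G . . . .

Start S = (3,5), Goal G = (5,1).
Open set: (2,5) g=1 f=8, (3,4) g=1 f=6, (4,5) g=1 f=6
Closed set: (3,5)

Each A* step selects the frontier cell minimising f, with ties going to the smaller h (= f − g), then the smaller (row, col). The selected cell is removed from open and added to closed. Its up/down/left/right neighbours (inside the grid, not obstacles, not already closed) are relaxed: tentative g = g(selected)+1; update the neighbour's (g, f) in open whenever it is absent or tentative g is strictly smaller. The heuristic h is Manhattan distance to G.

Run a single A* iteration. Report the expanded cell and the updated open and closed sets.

step 1: expand (3,4) (f=6, h=5) → closed; open now [(2,4) g=2 f=8, (2,5) g=1 f=8, (3,3) g=2 f=6, (4,4) g=2 f=6, (4,5) g=1 f=6]

expanded=(3,4); open=[(2,4) g=2 f=8, (2,5) g=1 f=8, (3,3) g=2 f=6, (4,4) g=2 f=6, (4,5) g=1 f=6]; closed=[(3,4), (3,5)]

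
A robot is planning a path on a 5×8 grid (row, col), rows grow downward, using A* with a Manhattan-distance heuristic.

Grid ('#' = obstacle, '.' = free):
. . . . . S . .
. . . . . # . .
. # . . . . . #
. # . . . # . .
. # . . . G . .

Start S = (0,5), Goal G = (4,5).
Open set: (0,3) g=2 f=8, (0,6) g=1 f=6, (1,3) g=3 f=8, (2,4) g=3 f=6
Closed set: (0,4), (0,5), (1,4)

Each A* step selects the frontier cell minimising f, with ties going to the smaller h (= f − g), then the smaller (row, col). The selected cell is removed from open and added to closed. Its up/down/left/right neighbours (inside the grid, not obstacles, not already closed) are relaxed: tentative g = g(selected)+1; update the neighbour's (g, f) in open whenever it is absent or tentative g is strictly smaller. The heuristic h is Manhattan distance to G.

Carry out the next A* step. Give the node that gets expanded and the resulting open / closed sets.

expanded=(2,4); open=[(0,3) g=2 f=8, (0,6) g=1 f=6, (1,3) g=3 f=8, (2,3) g=4 f=8, (2,5) g=4 f=6, (3,4) g=4 f=6]; closed=[(0,4), (0,5), (1,4), (2,4)]

step 1: expand (2,4) (f=6, h=3) → closed; open now [(0,3) g=2 f=8, (0,6) g=1 f=6, (1,3) g=3 f=8, (2,3) g=4 f=8, (2,5) g=4 f=6, (3,4) g=4 f=6]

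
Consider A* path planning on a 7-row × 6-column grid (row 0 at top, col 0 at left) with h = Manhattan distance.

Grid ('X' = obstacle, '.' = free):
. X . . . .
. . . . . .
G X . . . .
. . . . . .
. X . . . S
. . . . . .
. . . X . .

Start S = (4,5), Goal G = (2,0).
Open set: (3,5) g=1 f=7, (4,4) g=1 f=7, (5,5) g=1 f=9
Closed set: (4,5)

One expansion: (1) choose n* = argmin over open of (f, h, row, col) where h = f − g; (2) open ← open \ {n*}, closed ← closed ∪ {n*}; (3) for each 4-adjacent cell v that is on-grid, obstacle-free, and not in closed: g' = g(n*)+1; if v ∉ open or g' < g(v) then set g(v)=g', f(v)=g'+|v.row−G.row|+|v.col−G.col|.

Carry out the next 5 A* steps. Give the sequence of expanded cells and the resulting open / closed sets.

order=[(3,5) → (2,5) → (2,4) → (2,3) → (2,2)]; open=[(1,2) g=6 f=9, (1,3) g=5 f=9, (1,4) g=4 f=9, (1,5) g=3 f=9, (3,2) g=6 f=9, (3,3) g=5 f=9, (3,4) g=2 f=7, (4,4) g=1 f=7, (5,5) g=1 f=9]; closed=[(2,2), (2,3), (2,4), (2,5), (3,5), (4,5)]

step 1: expand (3,5) (f=7, h=6) → closed; open now [(2,5) g=2 f=7, (3,4) g=2 f=7, (4,4) g=1 f=7, (5,5) g=1 f=9]
step 2: expand (2,5) (f=7, h=5) → closed; open now [(1,5) g=3 f=9, (2,4) g=3 f=7, (3,4) g=2 f=7, (4,4) g=1 f=7, (5,5) g=1 f=9]
step 3: expand (2,4) (f=7, h=4) → closed; open now [(1,4) g=4 f=9, (1,5) g=3 f=9, (2,3) g=4 f=7, (3,4) g=2 f=7, (4,4) g=1 f=7, (5,5) g=1 f=9]
step 4: expand (2,3) (f=7, h=3) → closed; open now [(1,3) g=5 f=9, (1,4) g=4 f=9, (1,5) g=3 f=9, (2,2) g=5 f=7, (3,3) g=5 f=9, (3,4) g=2 f=7, (4,4) g=1 f=7, (5,5) g=1 f=9]
step 5: expand (2,2) (f=7, h=2) → closed; open now [(1,2) g=6 f=9, (1,3) g=5 f=9, (1,4) g=4 f=9, (1,5) g=3 f=9, (3,2) g=6 f=9, (3,3) g=5 f=9, (3,4) g=2 f=7, (4,4) g=1 f=7, (5,5) g=1 f=9]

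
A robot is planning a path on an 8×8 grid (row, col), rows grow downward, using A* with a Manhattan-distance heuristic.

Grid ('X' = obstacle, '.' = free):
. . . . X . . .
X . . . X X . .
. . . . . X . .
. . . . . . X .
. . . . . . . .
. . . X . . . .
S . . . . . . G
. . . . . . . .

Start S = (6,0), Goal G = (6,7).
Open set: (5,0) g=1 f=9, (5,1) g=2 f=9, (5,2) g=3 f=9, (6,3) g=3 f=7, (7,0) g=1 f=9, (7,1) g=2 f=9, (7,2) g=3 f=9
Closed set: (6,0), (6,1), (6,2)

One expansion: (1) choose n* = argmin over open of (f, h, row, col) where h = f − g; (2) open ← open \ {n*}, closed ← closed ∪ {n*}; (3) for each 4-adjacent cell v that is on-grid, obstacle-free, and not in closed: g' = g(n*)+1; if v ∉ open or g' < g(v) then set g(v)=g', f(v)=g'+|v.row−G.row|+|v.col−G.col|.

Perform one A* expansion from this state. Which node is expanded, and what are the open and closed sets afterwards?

step 1: expand (6,3) (f=7, h=4) → closed; open now [(5,0) g=1 f=9, (5,1) g=2 f=9, (5,2) g=3 f=9, (6,4) g=4 f=7, (7,0) g=1 f=9, (7,1) g=2 f=9, (7,2) g=3 f=9, (7,3) g=4 f=9]

expanded=(6,3); open=[(5,0) g=1 f=9, (5,1) g=2 f=9, (5,2) g=3 f=9, (6,4) g=4 f=7, (7,0) g=1 f=9, (7,1) g=2 f=9, (7,2) g=3 f=9, (7,3) g=4 f=9]; closed=[(6,0), (6,1), (6,2), (6,3)]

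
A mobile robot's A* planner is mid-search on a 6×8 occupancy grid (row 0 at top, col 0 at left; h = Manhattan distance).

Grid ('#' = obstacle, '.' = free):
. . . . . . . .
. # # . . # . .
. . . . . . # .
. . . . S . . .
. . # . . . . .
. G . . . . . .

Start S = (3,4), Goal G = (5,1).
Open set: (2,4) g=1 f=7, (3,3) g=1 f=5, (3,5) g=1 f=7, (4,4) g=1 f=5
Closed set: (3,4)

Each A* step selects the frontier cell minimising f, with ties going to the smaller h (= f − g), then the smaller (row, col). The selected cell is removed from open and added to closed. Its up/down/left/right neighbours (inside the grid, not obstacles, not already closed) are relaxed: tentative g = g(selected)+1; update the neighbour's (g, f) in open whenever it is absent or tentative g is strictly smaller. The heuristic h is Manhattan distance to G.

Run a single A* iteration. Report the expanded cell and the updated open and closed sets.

step 1: expand (3,3) (f=5, h=4) → closed; open now [(2,3) g=2 f=7, (2,4) g=1 f=7, (3,2) g=2 f=5, (3,5) g=1 f=7, (4,3) g=2 f=5, (4,4) g=1 f=5]

expanded=(3,3); open=[(2,3) g=2 f=7, (2,4) g=1 f=7, (3,2) g=2 f=5, (3,5) g=1 f=7, (4,3) g=2 f=5, (4,4) g=1 f=5]; closed=[(3,3), (3,4)]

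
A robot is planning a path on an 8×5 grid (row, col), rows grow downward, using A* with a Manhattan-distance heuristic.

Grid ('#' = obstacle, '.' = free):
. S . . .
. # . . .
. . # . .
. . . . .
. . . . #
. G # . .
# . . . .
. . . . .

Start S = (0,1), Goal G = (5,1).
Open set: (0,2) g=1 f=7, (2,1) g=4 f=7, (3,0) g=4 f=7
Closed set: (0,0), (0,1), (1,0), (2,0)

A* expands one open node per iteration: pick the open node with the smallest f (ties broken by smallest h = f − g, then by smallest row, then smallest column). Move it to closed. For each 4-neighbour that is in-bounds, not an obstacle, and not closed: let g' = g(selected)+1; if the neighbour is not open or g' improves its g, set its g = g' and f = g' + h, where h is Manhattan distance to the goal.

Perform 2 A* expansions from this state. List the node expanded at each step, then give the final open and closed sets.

order=[(2,1) → (3,1)]; open=[(0,2) g=1 f=7, (3,0) g=4 f=7, (3,2) g=6 f=9, (4,1) g=6 f=7]; closed=[(0,0), (0,1), (1,0), (2,0), (2,1), (3,1)]

step 1: expand (2,1) (f=7, h=3) → closed; open now [(0,2) g=1 f=7, (3,0) g=4 f=7, (3,1) g=5 f=7]
step 2: expand (3,1) (f=7, h=2) → closed; open now [(0,2) g=1 f=7, (3,0) g=4 f=7, (3,2) g=6 f=9, (4,1) g=6 f=7]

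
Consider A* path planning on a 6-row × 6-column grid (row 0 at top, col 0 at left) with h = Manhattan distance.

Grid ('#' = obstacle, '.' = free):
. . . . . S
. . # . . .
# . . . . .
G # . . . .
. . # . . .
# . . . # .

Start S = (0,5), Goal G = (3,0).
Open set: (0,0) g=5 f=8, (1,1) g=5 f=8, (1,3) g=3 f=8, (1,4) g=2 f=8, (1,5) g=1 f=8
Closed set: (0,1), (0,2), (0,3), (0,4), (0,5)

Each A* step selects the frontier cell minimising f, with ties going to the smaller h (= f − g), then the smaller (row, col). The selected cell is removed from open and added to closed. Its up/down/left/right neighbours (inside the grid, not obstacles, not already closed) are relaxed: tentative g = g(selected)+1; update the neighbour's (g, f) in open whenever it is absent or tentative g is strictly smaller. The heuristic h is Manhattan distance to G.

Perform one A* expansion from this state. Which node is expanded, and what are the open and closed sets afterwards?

step 1: expand (0,0) (f=8, h=3) → closed; open now [(1,0) g=6 f=8, (1,1) g=5 f=8, (1,3) g=3 f=8, (1,4) g=2 f=8, (1,5) g=1 f=8]

expanded=(0,0); open=[(1,0) g=6 f=8, (1,1) g=5 f=8, (1,3) g=3 f=8, (1,4) g=2 f=8, (1,5) g=1 f=8]; closed=[(0,0), (0,1), (0,2), (0,3), (0,4), (0,5)]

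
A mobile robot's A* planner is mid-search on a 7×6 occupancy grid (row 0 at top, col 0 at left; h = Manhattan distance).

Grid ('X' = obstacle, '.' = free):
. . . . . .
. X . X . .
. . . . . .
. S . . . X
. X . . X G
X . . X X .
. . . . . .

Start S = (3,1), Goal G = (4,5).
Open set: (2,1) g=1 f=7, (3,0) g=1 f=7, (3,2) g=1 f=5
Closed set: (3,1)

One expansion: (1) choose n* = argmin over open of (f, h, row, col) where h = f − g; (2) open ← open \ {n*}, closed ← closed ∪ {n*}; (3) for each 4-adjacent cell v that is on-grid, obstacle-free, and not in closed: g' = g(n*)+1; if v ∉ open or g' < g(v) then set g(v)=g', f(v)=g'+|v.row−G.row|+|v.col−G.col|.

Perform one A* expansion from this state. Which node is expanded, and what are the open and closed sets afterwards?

step 1: expand (3,2) (f=5, h=4) → closed; open now [(2,1) g=1 f=7, (2,2) g=2 f=7, (3,0) g=1 f=7, (3,3) g=2 f=5, (4,2) g=2 f=5]

expanded=(3,2); open=[(2,1) g=1 f=7, (2,2) g=2 f=7, (3,0) g=1 f=7, (3,3) g=2 f=5, (4,2) g=2 f=5]; closed=[(3,1), (3,2)]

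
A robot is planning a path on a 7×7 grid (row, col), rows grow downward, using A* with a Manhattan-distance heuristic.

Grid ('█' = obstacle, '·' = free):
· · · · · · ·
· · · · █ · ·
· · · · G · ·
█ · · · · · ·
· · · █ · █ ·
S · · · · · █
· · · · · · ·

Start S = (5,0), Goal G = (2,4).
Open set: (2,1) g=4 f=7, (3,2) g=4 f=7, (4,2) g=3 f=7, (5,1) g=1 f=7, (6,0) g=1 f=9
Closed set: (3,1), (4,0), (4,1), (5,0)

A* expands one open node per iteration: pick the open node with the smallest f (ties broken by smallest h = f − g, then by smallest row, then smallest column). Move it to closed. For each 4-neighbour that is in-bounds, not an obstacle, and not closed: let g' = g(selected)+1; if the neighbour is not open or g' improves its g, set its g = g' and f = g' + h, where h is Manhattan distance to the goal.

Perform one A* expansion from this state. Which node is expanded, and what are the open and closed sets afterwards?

step 1: expand (2,1) (f=7, h=3) → closed; open now [(1,1) g=5 f=9, (2,0) g=5 f=9, (2,2) g=5 f=7, (3,2) g=4 f=7, (4,2) g=3 f=7, (5,1) g=1 f=7, (6,0) g=1 f=9]

expanded=(2,1); open=[(1,1) g=5 f=9, (2,0) g=5 f=9, (2,2) g=5 f=7, (3,2) g=4 f=7, (4,2) g=3 f=7, (5,1) g=1 f=7, (6,0) g=1 f=9]; closed=[(2,1), (3,1), (4,0), (4,1), (5,0)]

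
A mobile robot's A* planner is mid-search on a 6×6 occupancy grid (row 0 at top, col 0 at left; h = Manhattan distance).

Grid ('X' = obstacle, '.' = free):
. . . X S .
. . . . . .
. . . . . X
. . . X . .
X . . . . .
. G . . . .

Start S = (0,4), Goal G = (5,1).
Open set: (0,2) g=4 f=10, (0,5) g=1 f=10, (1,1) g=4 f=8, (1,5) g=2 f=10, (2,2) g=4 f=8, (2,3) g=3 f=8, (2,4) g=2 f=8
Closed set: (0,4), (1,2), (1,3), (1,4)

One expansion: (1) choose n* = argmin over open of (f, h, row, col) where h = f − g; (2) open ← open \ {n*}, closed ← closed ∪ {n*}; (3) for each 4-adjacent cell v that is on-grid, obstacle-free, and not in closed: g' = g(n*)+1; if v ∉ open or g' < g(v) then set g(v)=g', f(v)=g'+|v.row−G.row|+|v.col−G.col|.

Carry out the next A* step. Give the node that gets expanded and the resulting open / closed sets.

expanded=(1,1); open=[(0,1) g=5 f=10, (0,2) g=4 f=10, (0,5) g=1 f=10, (1,0) g=5 f=10, (1,5) g=2 f=10, (2,1) g=5 f=8, (2,2) g=4 f=8, (2,3) g=3 f=8, (2,4) g=2 f=8]; closed=[(0,4), (1,1), (1,2), (1,3), (1,4)]

step 1: expand (1,1) (f=8, h=4) → closed; open now [(0,1) g=5 f=10, (0,2) g=4 f=10, (0,5) g=1 f=10, (1,0) g=5 f=10, (1,5) g=2 f=10, (2,1) g=5 f=8, (2,2) g=4 f=8, (2,3) g=3 f=8, (2,4) g=2 f=8]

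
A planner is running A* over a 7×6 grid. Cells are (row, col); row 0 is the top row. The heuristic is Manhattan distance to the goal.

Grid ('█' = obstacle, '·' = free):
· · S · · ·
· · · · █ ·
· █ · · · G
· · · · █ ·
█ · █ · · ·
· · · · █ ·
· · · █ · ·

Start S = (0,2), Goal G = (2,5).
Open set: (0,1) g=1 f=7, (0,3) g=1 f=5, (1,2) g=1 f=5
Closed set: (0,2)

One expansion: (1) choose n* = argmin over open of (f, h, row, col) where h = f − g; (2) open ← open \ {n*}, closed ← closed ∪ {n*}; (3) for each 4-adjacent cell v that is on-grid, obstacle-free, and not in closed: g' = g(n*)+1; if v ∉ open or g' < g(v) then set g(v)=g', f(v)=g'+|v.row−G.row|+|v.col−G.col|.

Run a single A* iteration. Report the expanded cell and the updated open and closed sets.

expanded=(0,3); open=[(0,1) g=1 f=7, (0,4) g=2 f=5, (1,2) g=1 f=5, (1,3) g=2 f=5]; closed=[(0,2), (0,3)]

step 1: expand (0,3) (f=5, h=4) → closed; open now [(0,1) g=1 f=7, (0,4) g=2 f=5, (1,2) g=1 f=5, (1,3) g=2 f=5]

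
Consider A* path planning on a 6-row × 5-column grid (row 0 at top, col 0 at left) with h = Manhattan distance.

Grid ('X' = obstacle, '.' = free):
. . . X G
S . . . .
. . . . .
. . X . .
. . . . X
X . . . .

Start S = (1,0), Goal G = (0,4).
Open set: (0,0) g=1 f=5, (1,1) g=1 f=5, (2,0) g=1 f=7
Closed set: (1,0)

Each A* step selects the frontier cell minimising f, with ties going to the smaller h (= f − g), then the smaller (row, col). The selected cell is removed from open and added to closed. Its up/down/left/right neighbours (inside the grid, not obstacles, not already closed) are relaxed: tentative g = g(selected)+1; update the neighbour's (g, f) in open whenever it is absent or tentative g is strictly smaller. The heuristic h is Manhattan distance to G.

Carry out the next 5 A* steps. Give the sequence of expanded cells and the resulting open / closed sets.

step 1: expand (0,0) (f=5, h=4) → closed; open now [(0,1) g=2 f=5, (1,1) g=1 f=5, (2,0) g=1 f=7]
step 2: expand (0,1) (f=5, h=3) → closed; open now [(0,2) g=3 f=5, (1,1) g=1 f=5, (2,0) g=1 f=7]
step 3: expand (0,2) (f=5, h=2) → closed; open now [(1,1) g=1 f=5, (1,2) g=4 f=7, (2,0) g=1 f=7]
step 4: expand (1,1) (f=5, h=4) → closed; open now [(1,2) g=2 f=5, (2,0) g=1 f=7, (2,1) g=2 f=7]
step 5: expand (1,2) (f=5, h=3) → closed; open now [(1,3) g=3 f=5, (2,0) g=1 f=7, (2,1) g=2 f=7, (2,2) g=3 f=7]

order=[(0,0) → (0,1) → (0,2) → (1,1) → (1,2)]; open=[(1,3) g=3 f=5, (2,0) g=1 f=7, (2,1) g=2 f=7, (2,2) g=3 f=7]; closed=[(0,0), (0,1), (0,2), (1,0), (1,1), (1,2)]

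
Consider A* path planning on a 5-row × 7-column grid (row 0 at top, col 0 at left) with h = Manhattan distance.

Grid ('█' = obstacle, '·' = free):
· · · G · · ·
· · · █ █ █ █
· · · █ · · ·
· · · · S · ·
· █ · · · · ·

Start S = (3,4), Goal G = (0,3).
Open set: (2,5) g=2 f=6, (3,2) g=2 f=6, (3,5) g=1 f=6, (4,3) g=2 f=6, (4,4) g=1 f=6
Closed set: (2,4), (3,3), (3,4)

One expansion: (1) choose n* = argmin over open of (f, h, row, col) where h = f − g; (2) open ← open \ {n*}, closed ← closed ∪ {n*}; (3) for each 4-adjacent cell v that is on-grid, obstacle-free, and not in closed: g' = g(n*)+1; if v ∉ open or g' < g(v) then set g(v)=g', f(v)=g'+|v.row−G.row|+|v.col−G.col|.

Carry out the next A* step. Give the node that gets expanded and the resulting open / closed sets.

step 1: expand (2,5) (f=6, h=4) → closed; open now [(2,6) g=3 f=8, (3,2) g=2 f=6, (3,5) g=1 f=6, (4,3) g=2 f=6, (4,4) g=1 f=6]

expanded=(2,5); open=[(2,6) g=3 f=8, (3,2) g=2 f=6, (3,5) g=1 f=6, (4,3) g=2 f=6, (4,4) g=1 f=6]; closed=[(2,4), (2,5), (3,3), (3,4)]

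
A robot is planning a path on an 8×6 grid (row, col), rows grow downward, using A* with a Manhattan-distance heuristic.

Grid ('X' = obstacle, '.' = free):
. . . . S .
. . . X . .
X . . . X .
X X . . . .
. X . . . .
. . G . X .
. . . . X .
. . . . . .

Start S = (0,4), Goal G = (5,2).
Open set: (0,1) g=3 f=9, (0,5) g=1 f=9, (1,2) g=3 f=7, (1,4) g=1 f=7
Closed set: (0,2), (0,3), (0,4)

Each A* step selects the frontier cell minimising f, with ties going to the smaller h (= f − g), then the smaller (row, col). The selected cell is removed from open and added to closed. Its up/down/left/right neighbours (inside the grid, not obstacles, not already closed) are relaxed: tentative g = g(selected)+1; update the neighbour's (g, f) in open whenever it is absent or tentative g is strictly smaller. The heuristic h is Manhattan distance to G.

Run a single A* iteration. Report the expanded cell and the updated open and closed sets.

expanded=(1,2); open=[(0,1) g=3 f=9, (0,5) g=1 f=9, (1,1) g=4 f=9, (1,4) g=1 f=7, (2,2) g=4 f=7]; closed=[(0,2), (0,3), (0,4), (1,2)]

step 1: expand (1,2) (f=7, h=4) → closed; open now [(0,1) g=3 f=9, (0,5) g=1 f=9, (1,1) g=4 f=9, (1,4) g=1 f=7, (2,2) g=4 f=7]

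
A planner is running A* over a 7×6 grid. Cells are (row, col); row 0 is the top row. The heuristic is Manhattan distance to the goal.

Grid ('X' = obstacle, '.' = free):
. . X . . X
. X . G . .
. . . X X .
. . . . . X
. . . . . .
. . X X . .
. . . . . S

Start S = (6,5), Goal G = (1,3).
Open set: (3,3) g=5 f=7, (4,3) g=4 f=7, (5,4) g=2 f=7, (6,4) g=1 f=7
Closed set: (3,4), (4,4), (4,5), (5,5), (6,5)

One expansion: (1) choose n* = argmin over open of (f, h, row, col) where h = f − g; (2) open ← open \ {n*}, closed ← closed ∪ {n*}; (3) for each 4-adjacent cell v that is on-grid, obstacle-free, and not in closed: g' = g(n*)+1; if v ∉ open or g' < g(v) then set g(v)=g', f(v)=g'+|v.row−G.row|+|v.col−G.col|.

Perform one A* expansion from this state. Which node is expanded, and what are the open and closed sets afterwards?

expanded=(3,3); open=[(3,2) g=6 f=9, (4,3) g=4 f=7, (5,4) g=2 f=7, (6,4) g=1 f=7]; closed=[(3,3), (3,4), (4,4), (4,5), (5,5), (6,5)]

step 1: expand (3,3) (f=7, h=2) → closed; open now [(3,2) g=6 f=9, (4,3) g=4 f=7, (5,4) g=2 f=7, (6,4) g=1 f=7]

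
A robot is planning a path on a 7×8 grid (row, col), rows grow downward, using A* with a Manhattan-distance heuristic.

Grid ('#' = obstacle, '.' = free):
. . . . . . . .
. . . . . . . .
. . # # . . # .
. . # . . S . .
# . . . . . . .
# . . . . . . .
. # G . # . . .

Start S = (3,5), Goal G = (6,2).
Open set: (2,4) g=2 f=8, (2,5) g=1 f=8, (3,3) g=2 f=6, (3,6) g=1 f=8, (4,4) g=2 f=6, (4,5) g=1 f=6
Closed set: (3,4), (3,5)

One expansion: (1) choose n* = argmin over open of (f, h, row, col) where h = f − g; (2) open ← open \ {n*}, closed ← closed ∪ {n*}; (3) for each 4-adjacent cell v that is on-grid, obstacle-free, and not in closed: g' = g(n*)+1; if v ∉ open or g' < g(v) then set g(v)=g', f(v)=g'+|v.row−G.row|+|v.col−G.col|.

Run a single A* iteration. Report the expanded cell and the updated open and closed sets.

step 1: expand (3,3) (f=6, h=4) → closed; open now [(2,4) g=2 f=8, (2,5) g=1 f=8, (3,6) g=1 f=8, (4,3) g=3 f=6, (4,4) g=2 f=6, (4,5) g=1 f=6]

expanded=(3,3); open=[(2,4) g=2 f=8, (2,5) g=1 f=8, (3,6) g=1 f=8, (4,3) g=3 f=6, (4,4) g=2 f=6, (4,5) g=1 f=6]; closed=[(3,3), (3,4), (3,5)]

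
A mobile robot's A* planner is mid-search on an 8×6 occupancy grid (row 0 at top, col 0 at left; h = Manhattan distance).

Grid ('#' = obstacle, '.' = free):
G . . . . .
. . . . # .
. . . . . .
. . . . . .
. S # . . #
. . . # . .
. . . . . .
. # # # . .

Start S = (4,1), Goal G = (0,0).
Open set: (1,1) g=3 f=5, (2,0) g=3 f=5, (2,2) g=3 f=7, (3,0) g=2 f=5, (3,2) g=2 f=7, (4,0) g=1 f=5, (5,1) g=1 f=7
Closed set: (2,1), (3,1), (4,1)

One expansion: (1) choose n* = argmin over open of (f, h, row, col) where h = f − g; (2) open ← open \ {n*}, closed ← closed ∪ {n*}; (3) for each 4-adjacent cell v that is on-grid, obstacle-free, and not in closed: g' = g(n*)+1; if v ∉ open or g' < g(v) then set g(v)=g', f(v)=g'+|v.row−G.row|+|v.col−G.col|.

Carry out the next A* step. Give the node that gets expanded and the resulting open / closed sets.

expanded=(1,1); open=[(0,1) g=4 f=5, (1,0) g=4 f=5, (1,2) g=4 f=7, (2,0) g=3 f=5, (2,2) g=3 f=7, (3,0) g=2 f=5, (3,2) g=2 f=7, (4,0) g=1 f=5, (5,1) g=1 f=7]; closed=[(1,1), (2,1), (3,1), (4,1)]

step 1: expand (1,1) (f=5, h=2) → closed; open now [(0,1) g=4 f=5, (1,0) g=4 f=5, (1,2) g=4 f=7, (2,0) g=3 f=5, (2,2) g=3 f=7, (3,0) g=2 f=5, (3,2) g=2 f=7, (4,0) g=1 f=5, (5,1) g=1 f=7]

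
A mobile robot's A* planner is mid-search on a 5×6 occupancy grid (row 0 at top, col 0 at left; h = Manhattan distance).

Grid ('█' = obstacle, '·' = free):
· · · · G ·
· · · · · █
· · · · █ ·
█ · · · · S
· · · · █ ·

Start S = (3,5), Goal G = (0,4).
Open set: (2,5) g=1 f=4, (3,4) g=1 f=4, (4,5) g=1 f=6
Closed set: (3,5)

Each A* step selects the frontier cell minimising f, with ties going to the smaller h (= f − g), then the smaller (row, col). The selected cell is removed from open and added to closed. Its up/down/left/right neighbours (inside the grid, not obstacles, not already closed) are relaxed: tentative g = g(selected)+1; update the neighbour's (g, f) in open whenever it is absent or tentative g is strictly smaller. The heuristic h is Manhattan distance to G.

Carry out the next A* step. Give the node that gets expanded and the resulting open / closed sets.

expanded=(2,5); open=[(3,4) g=1 f=4, (4,5) g=1 f=6]; closed=[(2,5), (3,5)]

step 1: expand (2,5) (f=4, h=3) → closed; open now [(3,4) g=1 f=4, (4,5) g=1 f=6]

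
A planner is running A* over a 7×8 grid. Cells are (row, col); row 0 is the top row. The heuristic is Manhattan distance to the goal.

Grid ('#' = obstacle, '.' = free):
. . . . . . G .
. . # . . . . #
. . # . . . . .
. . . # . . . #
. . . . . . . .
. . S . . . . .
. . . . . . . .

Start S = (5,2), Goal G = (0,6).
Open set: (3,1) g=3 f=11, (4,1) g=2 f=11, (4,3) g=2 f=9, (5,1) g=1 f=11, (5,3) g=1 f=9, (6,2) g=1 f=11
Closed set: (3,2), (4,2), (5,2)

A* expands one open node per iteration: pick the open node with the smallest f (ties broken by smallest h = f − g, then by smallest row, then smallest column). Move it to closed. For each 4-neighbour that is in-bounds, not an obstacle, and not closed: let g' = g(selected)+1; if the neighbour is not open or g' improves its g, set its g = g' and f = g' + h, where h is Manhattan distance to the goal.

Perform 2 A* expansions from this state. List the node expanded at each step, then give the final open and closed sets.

order=[(4,3) → (4,4)]; open=[(3,1) g=3 f=11, (3,4) g=4 f=9, (4,1) g=2 f=11, (4,5) g=4 f=9, (5,1) g=1 f=11, (5,3) g=1 f=9, (5,4) g=4 f=11, (6,2) g=1 f=11]; closed=[(3,2), (4,2), (4,3), (4,4), (5,2)]

step 1: expand (4,3) (f=9, h=7) → closed; open now [(3,1) g=3 f=11, (4,1) g=2 f=11, (4,4) g=3 f=9, (5,1) g=1 f=11, (5,3) g=1 f=9, (6,2) g=1 f=11]
step 2: expand (4,4) (f=9, h=6) → closed; open now [(3,1) g=3 f=11, (3,4) g=4 f=9, (4,1) g=2 f=11, (4,5) g=4 f=9, (5,1) g=1 f=11, (5,3) g=1 f=9, (5,4) g=4 f=11, (6,2) g=1 f=11]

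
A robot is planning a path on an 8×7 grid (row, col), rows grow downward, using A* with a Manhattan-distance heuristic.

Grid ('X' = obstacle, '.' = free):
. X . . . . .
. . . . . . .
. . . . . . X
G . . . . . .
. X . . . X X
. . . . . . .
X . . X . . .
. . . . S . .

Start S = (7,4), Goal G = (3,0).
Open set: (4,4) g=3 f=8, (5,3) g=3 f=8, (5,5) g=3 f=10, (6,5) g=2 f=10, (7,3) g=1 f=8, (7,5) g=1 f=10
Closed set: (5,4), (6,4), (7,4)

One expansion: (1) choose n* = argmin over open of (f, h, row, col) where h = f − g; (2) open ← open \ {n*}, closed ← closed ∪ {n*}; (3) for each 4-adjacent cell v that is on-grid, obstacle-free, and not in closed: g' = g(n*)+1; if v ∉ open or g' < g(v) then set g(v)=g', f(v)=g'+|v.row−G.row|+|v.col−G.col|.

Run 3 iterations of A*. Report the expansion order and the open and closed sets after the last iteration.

step 1: expand (4,4) (f=8, h=5) → closed; open now [(3,4) g=4 f=8, (4,3) g=4 f=8, (5,3) g=3 f=8, (5,5) g=3 f=10, (6,5) g=2 f=10, (7,3) g=1 f=8, (7,5) g=1 f=10]
step 2: expand (3,4) (f=8, h=4) → closed; open now [(2,4) g=5 f=10, (3,3) g=5 f=8, (3,5) g=5 f=10, (4,3) g=4 f=8, (5,3) g=3 f=8, (5,5) g=3 f=10, (6,5) g=2 f=10, (7,3) g=1 f=8, (7,5) g=1 f=10]
step 3: expand (3,3) (f=8, h=3) → closed; open now [(2,3) g=6 f=10, (2,4) g=5 f=10, (3,2) g=6 f=8, (3,5) g=5 f=10, (4,3) g=4 f=8, (5,3) g=3 f=8, (5,5) g=3 f=10, (6,5) g=2 f=10, (7,3) g=1 f=8, (7,5) g=1 f=10]

order=[(4,4) → (3,4) → (3,3)]; open=[(2,3) g=6 f=10, (2,4) g=5 f=10, (3,2) g=6 f=8, (3,5) g=5 f=10, (4,3) g=4 f=8, (5,3) g=3 f=8, (5,5) g=3 f=10, (6,5) g=2 f=10, (7,3) g=1 f=8, (7,5) g=1 f=10]; closed=[(3,3), (3,4), (4,4), (5,4), (6,4), (7,4)]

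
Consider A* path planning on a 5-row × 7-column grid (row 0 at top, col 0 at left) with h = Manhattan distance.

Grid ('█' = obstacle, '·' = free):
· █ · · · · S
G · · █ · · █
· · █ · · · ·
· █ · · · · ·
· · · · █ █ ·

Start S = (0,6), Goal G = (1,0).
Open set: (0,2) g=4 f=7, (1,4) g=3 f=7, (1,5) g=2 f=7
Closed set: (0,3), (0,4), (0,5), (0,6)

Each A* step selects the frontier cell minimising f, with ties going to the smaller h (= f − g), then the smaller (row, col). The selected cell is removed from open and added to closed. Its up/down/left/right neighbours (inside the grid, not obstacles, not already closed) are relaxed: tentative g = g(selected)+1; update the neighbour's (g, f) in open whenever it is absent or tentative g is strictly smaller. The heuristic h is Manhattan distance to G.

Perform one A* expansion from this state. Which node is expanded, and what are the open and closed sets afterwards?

expanded=(0,2); open=[(1,2) g=5 f=7, (1,4) g=3 f=7, (1,5) g=2 f=7]; closed=[(0,2), (0,3), (0,4), (0,5), (0,6)]

step 1: expand (0,2) (f=7, h=3) → closed; open now [(1,2) g=5 f=7, (1,4) g=3 f=7, (1,5) g=2 f=7]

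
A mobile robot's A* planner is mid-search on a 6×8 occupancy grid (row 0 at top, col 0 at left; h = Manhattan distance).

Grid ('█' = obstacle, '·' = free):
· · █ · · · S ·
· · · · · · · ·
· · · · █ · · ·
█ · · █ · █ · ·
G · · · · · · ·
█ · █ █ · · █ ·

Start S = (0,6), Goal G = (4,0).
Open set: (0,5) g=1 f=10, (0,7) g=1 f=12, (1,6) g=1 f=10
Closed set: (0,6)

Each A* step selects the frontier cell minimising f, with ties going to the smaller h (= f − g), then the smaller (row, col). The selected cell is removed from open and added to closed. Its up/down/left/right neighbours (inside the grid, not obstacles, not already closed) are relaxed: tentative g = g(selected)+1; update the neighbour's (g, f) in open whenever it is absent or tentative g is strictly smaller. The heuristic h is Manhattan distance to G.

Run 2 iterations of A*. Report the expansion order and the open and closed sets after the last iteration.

step 1: expand (0,5) (f=10, h=9) → closed; open now [(0,4) g=2 f=10, (0,7) g=1 f=12, (1,5) g=2 f=10, (1,6) g=1 f=10]
step 2: expand (0,4) (f=10, h=8) → closed; open now [(0,3) g=3 f=10, (0,7) g=1 f=12, (1,4) g=3 f=10, (1,5) g=2 f=10, (1,6) g=1 f=10]

order=[(0,5) → (0,4)]; open=[(0,3) g=3 f=10, (0,7) g=1 f=12, (1,4) g=3 f=10, (1,5) g=2 f=10, (1,6) g=1 f=10]; closed=[(0,4), (0,5), (0,6)]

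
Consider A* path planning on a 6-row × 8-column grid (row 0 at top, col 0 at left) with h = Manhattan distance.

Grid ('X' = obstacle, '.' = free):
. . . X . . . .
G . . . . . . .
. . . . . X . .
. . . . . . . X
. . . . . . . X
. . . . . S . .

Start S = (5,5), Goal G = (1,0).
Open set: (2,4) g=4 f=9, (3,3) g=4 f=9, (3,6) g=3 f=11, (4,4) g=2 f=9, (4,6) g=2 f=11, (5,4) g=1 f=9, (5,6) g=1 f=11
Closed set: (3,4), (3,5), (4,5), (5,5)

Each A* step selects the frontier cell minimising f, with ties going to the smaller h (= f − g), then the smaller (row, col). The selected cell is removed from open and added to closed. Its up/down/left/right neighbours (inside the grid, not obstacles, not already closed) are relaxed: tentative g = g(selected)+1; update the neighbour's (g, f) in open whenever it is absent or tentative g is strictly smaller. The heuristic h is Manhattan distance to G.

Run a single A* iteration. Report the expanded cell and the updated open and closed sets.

expanded=(2,4); open=[(1,4) g=5 f=9, (2,3) g=5 f=9, (3,3) g=4 f=9, (3,6) g=3 f=11, (4,4) g=2 f=9, (4,6) g=2 f=11, (5,4) g=1 f=9, (5,6) g=1 f=11]; closed=[(2,4), (3,4), (3,5), (4,5), (5,5)]

step 1: expand (2,4) (f=9, h=5) → closed; open now [(1,4) g=5 f=9, (2,3) g=5 f=9, (3,3) g=4 f=9, (3,6) g=3 f=11, (4,4) g=2 f=9, (4,6) g=2 f=11, (5,4) g=1 f=9, (5,6) g=1 f=11]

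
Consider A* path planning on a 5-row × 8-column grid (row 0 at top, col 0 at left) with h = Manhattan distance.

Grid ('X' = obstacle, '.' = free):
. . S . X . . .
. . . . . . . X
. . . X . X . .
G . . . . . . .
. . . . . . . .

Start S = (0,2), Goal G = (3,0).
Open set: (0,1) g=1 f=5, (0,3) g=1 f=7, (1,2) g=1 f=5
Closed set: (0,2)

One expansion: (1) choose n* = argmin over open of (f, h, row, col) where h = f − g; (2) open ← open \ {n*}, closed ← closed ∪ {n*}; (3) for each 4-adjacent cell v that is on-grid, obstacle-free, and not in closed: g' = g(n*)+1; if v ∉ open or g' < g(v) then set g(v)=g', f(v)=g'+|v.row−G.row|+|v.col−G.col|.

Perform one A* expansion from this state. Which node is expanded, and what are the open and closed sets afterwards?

step 1: expand (0,1) (f=5, h=4) → closed; open now [(0,0) g=2 f=5, (0,3) g=1 f=7, (1,1) g=2 f=5, (1,2) g=1 f=5]

expanded=(0,1); open=[(0,0) g=2 f=5, (0,3) g=1 f=7, (1,1) g=2 f=5, (1,2) g=1 f=5]; closed=[(0,1), (0,2)]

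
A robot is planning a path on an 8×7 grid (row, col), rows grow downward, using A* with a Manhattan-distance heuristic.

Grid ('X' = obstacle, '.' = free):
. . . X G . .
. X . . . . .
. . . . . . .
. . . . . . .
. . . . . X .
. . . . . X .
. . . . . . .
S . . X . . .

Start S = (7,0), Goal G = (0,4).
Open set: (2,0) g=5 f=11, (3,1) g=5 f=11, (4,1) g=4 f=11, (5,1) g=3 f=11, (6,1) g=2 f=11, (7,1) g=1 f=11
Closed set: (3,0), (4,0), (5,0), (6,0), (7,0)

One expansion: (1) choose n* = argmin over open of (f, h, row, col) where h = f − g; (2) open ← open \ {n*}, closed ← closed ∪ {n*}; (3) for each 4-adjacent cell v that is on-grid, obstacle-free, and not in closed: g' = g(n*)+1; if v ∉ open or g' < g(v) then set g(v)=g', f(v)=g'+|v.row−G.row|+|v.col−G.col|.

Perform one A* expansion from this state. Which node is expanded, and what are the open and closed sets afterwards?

expanded=(2,0); open=[(1,0) g=6 f=11, (2,1) g=6 f=11, (3,1) g=5 f=11, (4,1) g=4 f=11, (5,1) g=3 f=11, (6,1) g=2 f=11, (7,1) g=1 f=11]; closed=[(2,0), (3,0), (4,0), (5,0), (6,0), (7,0)]

step 1: expand (2,0) (f=11, h=6) → closed; open now [(1,0) g=6 f=11, (2,1) g=6 f=11, (3,1) g=5 f=11, (4,1) g=4 f=11, (5,1) g=3 f=11, (6,1) g=2 f=11, (7,1) g=1 f=11]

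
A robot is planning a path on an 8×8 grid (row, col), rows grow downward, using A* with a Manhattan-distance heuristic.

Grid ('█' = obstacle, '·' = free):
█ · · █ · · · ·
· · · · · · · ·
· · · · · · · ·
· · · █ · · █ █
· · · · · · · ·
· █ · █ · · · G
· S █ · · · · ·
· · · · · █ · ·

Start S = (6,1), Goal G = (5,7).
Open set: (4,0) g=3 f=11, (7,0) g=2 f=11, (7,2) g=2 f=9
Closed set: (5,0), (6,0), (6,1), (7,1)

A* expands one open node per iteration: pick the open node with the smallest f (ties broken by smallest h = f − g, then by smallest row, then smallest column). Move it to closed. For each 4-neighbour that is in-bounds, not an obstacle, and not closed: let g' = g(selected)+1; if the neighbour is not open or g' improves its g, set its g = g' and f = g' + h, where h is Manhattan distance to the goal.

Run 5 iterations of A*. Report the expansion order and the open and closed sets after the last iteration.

order=[(7,2) → (7,3) → (6,3) → (6,4) → (5,4)]; open=[(4,0) g=3 f=11, (4,4) g=7 f=11, (5,5) g=7 f=9, (6,5) g=6 f=9, (7,0) g=2 f=11, (7,4) g=4 f=9]; closed=[(5,0), (5,4), (6,0), (6,1), (6,3), (6,4), (7,1), (7,2), (7,3)]

step 1: expand (7,2) (f=9, h=7) → closed; open now [(4,0) g=3 f=11, (7,0) g=2 f=11, (7,3) g=3 f=9]
step 2: expand (7,3) (f=9, h=6) → closed; open now [(4,0) g=3 f=11, (6,3) g=4 f=9, (7,0) g=2 f=11, (7,4) g=4 f=9]
step 3: expand (6,3) (f=9, h=5) → closed; open now [(4,0) g=3 f=11, (6,4) g=5 f=9, (7,0) g=2 f=11, (7,4) g=4 f=9]
step 4: expand (6,4) (f=9, h=4) → closed; open now [(4,0) g=3 f=11, (5,4) g=6 f=9, (6,5) g=6 f=9, (7,0) g=2 f=11, (7,4) g=4 f=9]
step 5: expand (5,4) (f=9, h=3) → closed; open now [(4,0) g=3 f=11, (4,4) g=7 f=11, (5,5) g=7 f=9, (6,5) g=6 f=9, (7,0) g=2 f=11, (7,4) g=4 f=9]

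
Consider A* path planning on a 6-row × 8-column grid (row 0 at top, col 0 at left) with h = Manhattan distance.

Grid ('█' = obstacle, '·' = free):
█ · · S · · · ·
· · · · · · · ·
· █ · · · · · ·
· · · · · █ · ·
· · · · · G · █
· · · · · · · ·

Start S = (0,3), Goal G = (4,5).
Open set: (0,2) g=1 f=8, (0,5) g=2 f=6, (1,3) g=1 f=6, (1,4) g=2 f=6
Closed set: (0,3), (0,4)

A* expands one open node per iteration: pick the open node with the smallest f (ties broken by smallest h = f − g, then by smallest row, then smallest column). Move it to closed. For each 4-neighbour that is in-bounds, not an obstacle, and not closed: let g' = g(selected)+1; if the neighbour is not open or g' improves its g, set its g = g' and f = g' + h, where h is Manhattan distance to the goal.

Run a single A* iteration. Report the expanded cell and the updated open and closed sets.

expanded=(0,5); open=[(0,2) g=1 f=8, (0,6) g=3 f=8, (1,3) g=1 f=6, (1,4) g=2 f=6, (1,5) g=3 f=6]; closed=[(0,3), (0,4), (0,5)]

step 1: expand (0,5) (f=6, h=4) → closed; open now [(0,2) g=1 f=8, (0,6) g=3 f=8, (1,3) g=1 f=6, (1,4) g=2 f=6, (1,5) g=3 f=6]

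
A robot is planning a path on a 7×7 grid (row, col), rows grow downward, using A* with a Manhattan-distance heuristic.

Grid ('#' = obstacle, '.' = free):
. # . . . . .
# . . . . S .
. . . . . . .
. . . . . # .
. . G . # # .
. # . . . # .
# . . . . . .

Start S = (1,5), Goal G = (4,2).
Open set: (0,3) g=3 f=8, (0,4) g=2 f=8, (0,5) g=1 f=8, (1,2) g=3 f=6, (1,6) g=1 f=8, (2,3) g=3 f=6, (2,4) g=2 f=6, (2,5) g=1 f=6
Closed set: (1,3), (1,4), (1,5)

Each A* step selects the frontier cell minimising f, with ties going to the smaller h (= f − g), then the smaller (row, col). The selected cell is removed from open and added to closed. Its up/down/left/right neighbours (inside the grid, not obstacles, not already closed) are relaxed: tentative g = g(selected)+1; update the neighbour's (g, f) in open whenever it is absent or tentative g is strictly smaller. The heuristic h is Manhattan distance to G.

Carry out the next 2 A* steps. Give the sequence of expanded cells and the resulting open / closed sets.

step 1: expand (1,2) (f=6, h=3) → closed; open now [(0,2) g=4 f=8, (0,3) g=3 f=8, (0,4) g=2 f=8, (0,5) g=1 f=8, (1,1) g=4 f=8, (1,6) g=1 f=8, (2,2) g=4 f=6, (2,3) g=3 f=6, (2,4) g=2 f=6, (2,5) g=1 f=6]
step 2: expand (2,2) (f=6, h=2) → closed; open now [(0,2) g=4 f=8, (0,3) g=3 f=8, (0,4) g=2 f=8, (0,5) g=1 f=8, (1,1) g=4 f=8, (1,6) g=1 f=8, (2,1) g=5 f=8, (2,3) g=3 f=6, (2,4) g=2 f=6, (2,5) g=1 f=6, (3,2) g=5 f=6]

order=[(1,2) → (2,2)]; open=[(0,2) g=4 f=8, (0,3) g=3 f=8, (0,4) g=2 f=8, (0,5) g=1 f=8, (1,1) g=4 f=8, (1,6) g=1 f=8, (2,1) g=5 f=8, (2,3) g=3 f=6, (2,4) g=2 f=6, (2,5) g=1 f=6, (3,2) g=5 f=6]; closed=[(1,2), (1,3), (1,4), (1,5), (2,2)]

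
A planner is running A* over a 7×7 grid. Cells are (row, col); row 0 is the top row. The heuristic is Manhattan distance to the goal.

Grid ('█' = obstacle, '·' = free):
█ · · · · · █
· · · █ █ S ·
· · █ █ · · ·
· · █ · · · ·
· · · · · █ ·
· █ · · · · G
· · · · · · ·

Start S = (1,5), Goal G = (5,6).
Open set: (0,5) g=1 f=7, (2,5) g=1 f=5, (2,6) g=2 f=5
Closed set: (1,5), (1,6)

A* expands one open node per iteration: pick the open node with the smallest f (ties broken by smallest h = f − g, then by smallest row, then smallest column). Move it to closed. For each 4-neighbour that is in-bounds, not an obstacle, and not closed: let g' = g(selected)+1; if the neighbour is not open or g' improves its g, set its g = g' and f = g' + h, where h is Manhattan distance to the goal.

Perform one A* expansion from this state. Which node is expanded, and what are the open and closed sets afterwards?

step 1: expand (2,6) (f=5, h=3) → closed; open now [(0,5) g=1 f=7, (2,5) g=1 f=5, (3,6) g=3 f=5]

expanded=(2,6); open=[(0,5) g=1 f=7, (2,5) g=1 f=5, (3,6) g=3 f=5]; closed=[(1,5), (1,6), (2,6)]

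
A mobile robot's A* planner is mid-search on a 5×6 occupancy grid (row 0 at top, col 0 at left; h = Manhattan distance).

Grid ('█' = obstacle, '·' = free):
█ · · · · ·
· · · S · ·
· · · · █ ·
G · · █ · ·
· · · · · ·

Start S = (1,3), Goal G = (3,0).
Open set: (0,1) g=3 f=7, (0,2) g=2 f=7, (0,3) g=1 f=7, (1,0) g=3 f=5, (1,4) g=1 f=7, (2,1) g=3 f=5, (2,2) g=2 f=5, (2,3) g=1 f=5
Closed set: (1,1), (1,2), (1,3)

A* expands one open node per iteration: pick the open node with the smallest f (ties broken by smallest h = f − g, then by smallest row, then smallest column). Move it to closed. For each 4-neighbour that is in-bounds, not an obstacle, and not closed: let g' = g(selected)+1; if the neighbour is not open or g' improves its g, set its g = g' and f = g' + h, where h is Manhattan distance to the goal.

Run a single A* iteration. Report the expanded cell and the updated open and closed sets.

step 1: expand (1,0) (f=5, h=2) → closed; open now [(0,1) g=3 f=7, (0,2) g=2 f=7, (0,3) g=1 f=7, (1,4) g=1 f=7, (2,0) g=4 f=5, (2,1) g=3 f=5, (2,2) g=2 f=5, (2,3) g=1 f=5]

expanded=(1,0); open=[(0,1) g=3 f=7, (0,2) g=2 f=7, (0,3) g=1 f=7, (1,4) g=1 f=7, (2,0) g=4 f=5, (2,1) g=3 f=5, (2,2) g=2 f=5, (2,3) g=1 f=5]; closed=[(1,0), (1,1), (1,2), (1,3)]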